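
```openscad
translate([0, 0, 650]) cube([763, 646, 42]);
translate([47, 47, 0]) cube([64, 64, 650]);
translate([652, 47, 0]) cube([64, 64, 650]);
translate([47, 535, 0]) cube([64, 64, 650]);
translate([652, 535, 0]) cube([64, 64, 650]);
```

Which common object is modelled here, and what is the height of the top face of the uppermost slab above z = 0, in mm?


A table. The table height is 692 mm.

A 763×646×42 slab sits at z = 650 on four 64 mm square posts — a table. The top surface is at 650 + 42 = 692 mm.


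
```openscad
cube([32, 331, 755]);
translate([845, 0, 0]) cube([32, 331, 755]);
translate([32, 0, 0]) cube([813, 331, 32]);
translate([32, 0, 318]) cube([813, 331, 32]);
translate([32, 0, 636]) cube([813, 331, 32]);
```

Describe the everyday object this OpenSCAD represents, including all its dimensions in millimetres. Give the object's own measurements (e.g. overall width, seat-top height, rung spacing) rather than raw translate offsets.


An open bookshelf. Two side panels, each 32 mm thick, 331 mm deep and 755 mm tall, stand 877 mm apart (outside-to-outside). Between them sit 3 shelves, each 32 mm thick and 331 mm deep, spanning the full gap between the sides. The bottom shelf rests on the floor (its underside at z = 0) and the clear gap between one shelf's top and the next shelf's underside is 286 mm.


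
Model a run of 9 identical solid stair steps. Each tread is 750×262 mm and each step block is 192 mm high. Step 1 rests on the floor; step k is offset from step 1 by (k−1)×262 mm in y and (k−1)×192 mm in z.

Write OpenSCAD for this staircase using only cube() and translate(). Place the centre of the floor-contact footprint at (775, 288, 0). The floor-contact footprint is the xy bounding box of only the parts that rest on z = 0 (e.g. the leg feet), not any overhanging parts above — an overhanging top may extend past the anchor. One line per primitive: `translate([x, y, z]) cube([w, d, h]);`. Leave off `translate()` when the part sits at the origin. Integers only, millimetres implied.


translate([400, 157, 0]) cube([750, 262, 192]);
translate([400, 419, 192]) cube([750, 262, 192]);
translate([400, 681, 384]) cube([750, 262, 192]);
translate([400, 943, 576]) cube([750, 262, 192]);
translate([400, 1205, 768]) cube([750, 262, 192]);
translate([400, 1467, 960]) cube([750, 262, 192]);
translate([400, 1729, 1152]) cube([750, 262, 192]);
translate([400, 1991, 1344]) cube([750, 262, 192]);
translate([400, 2253, 1536]) cube([750, 262, 192]);


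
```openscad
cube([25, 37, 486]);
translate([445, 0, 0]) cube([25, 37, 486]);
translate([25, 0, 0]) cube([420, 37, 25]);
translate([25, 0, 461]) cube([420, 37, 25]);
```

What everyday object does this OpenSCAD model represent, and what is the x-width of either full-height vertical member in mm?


A picture frame. The border width is 25 mm.

Four thin pieces enclosing a rectangular opening — a picture frame. The two full-height stiles are 486 mm tall; the top rail sits at z = 461 and is 25 mm tall, so the border above the opening is 486 − 461 = 25 mm, matching the stile x-width.


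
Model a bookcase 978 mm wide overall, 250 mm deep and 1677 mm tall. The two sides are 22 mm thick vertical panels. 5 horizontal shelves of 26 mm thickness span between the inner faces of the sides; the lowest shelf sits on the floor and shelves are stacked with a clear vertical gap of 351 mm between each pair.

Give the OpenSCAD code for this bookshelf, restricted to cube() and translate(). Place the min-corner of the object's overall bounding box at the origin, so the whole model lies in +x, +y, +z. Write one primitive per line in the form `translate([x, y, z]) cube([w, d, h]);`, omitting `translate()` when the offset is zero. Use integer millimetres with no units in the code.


cube([22, 250, 1677]);
translate([956, 0, 0]) cube([22, 250, 1677]);
translate([22, 0, 0]) cube([934, 250, 26]);
translate([22, 0, 377]) cube([934, 250, 26]);
translate([22, 0, 754]) cube([934, 250, 26]);
translate([22, 0, 1131]) cube([934, 250, 26]);
translate([22, 0, 1508]) cube([934, 250, 26]);


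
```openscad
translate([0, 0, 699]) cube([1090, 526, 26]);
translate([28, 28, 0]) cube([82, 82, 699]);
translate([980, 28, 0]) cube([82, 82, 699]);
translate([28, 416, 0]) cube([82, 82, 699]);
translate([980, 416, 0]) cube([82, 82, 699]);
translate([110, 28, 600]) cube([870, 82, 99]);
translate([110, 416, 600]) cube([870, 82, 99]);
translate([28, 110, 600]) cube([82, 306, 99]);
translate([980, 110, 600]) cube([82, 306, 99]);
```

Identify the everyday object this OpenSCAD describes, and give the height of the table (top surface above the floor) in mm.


A table. The table height is 725 mm.

A 1090×526×26 slab sits at z = 699 on four 82 mm square posts — a table. The top surface is at 699 + 26 = 725 mm.


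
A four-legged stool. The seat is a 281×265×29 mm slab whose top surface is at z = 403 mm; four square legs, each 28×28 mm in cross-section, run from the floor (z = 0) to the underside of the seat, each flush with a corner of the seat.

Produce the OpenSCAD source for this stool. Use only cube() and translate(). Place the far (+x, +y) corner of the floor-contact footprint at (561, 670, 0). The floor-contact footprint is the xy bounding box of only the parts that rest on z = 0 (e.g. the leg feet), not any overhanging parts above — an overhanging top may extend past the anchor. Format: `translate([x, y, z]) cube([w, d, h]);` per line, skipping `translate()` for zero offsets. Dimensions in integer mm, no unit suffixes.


translate([280, 405, 374]) cube([281, 265, 29]);
translate([280, 405, 0]) cube([28, 28, 374]);
translate([533, 405, 0]) cube([28, 28, 374]);
translate([280, 642, 0]) cube([28, 28, 374]);
translate([533, 642, 0]) cube([28, 28, 374]);


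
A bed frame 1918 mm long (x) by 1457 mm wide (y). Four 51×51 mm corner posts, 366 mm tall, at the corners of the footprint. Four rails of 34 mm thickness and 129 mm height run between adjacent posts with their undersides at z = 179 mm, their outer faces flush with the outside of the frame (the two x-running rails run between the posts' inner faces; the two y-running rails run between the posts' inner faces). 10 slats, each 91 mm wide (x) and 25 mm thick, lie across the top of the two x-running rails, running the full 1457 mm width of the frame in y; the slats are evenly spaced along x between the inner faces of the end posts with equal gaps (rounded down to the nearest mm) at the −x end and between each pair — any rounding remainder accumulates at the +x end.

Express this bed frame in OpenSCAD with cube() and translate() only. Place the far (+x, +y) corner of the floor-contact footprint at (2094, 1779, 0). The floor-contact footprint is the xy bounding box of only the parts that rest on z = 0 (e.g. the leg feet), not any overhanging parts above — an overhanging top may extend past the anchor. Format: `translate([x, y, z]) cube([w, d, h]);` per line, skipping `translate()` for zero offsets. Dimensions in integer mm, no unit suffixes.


// slat z = rail_z + rail_h = 179 + 129 = 308
// slat gap = ⌊(1816 − 10·91) / 11⌋ = 82
translate([176, 322, 0]) cube([51, 51, 366]);
translate([176, 1728, 0]) cube([51, 51, 366]);
translate([2043, 322, 0]) cube([51, 51, 366]);
translate([2043, 1728, 0]) cube([51, 51, 366]);
translate([227, 322, 179]) cube([1816, 34, 129]);
translate([227, 1745, 179]) cube([1816, 34, 129]);
translate([176, 373, 179]) cube([34, 1355, 129]);
translate([2060, 373, 179]) cube([34, 1355, 129]);
translate([309, 322, 308]) cube([91, 1457, 25]);
translate([482, 322, 308]) cube([91, 1457, 25]);
translate([655, 322, 308]) cube([91, 1457, 25]);
translate([828, 322, 308]) cube([91, 1457, 25]);
translate([1001, 322, 308]) cube([91, 1457, 25]);
translate([1174, 322, 308]) cube([91, 1457, 25]);
translate([1347, 322, 308]) cube([91, 1457, 25]);
translate([1520, 322, 308]) cube([91, 1457, 25]);
translate([1693, 322, 308]) cube([91, 1457, 25]);
translate([1866, 322, 308]) cube([91, 1457, 25]);


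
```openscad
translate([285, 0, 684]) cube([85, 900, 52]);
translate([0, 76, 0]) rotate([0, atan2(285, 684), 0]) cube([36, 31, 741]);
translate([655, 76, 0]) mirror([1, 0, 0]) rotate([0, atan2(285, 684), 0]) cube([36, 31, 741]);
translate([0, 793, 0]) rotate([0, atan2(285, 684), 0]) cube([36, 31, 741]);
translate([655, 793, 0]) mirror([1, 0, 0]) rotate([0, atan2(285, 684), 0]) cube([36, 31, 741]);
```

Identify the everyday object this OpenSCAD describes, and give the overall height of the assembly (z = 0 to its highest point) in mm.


A sawhorse. The overall height is 736 mm.

A beam across two mirrored pairs of raked legs — a sawhorse. The beam's underside is at z = 684 (matching the legs' vertical rise in atan2(285, 684)) and the beam is 52 mm tall, so its top is at 684 + 52 = 736 mm. The raked legs top out at the beam's underside, so that is the highest point.


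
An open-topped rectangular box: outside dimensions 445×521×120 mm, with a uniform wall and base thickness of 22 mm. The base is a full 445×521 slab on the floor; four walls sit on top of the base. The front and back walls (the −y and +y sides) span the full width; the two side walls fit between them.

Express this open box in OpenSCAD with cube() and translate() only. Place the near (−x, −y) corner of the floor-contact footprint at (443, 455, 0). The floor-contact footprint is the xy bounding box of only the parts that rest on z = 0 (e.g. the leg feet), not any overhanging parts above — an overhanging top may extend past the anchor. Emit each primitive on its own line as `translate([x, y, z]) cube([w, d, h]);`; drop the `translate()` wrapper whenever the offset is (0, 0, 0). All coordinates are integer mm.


translate([443, 455, 0]) cube([445, 521, 22]);
translate([443, 455, 22]) cube([445, 22, 98]);
translate([443, 954, 22]) cube([445, 22, 98]);
translate([443, 477, 22]) cube([22, 477, 98]);
translate([866, 477, 22]) cube([22, 477, 98]);


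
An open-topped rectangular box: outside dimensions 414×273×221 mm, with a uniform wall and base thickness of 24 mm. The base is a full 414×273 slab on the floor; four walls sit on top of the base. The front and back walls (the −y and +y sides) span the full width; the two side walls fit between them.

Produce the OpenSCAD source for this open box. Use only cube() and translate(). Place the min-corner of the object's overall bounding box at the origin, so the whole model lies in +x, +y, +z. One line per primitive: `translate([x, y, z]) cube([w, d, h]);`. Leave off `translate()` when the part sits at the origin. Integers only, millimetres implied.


cube([414, 273, 24]);
translate([0, 0, 24]) cube([414, 24, 197]);
translate([0, 249, 24]) cube([414, 24, 197]);
translate([0, 24, 24]) cube([24, 225, 197]);
translate([390, 24, 24]) cube([24, 225, 197]);


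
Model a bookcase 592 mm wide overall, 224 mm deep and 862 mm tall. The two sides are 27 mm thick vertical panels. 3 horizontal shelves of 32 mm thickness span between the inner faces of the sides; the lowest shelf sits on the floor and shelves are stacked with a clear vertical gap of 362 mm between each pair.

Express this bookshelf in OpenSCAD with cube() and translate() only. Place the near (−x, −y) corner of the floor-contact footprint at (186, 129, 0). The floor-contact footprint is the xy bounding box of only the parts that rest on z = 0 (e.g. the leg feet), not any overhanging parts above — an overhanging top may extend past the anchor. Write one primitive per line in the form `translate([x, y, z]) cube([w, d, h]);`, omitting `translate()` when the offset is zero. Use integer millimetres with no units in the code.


translate([186, 129, 0]) cube([27, 224, 862]);
translate([751, 129, 0]) cube([27, 224, 862]);
translate([213, 129, 0]) cube([538, 224, 32]);
translate([213, 129, 394]) cube([538, 224, 32]);
translate([213, 129, 788]) cube([538, 224, 32]);


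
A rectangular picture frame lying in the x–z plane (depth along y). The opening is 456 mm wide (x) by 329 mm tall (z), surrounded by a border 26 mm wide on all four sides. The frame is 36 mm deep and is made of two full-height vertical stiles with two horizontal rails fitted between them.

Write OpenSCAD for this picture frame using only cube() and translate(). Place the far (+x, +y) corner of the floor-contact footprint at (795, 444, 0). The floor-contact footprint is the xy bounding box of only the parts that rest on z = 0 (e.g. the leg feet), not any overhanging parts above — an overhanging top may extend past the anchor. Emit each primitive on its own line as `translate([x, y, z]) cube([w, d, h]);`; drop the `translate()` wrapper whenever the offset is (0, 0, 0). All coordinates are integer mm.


translate([287, 408, 0]) cube([26, 36, 381]);
translate([769, 408, 0]) cube([26, 36, 381]);
translate([313, 408, 0]) cube([456, 36, 26]);
translate([313, 408, 355]) cube([456, 36, 26]);


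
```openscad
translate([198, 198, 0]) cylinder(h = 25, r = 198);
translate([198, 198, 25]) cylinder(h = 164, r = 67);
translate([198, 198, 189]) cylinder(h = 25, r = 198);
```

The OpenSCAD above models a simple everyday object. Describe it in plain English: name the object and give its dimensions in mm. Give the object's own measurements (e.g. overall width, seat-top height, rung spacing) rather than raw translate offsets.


A spool: two coaxial disc flanges of radius 198 mm and thickness 25 mm, joined by a core cylinder of radius 67 mm and height 164 mm. The lower flange rests on z = 0 and the three cylinders share a vertical axis.


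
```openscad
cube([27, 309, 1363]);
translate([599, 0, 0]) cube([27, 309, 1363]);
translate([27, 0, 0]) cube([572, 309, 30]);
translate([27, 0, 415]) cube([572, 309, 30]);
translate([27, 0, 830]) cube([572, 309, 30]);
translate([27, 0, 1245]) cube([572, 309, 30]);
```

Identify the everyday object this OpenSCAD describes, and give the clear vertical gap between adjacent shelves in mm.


A bookshelf. The clear shelf gap is 385 mm.

Two tall side panels with 4 horizontal boards between them — a bookshelf. The first two shelf undersides are at z = 0 and z = 415; with shelf thickness 30, the clear gap is 415 − 0 − 30 = 385 mm.


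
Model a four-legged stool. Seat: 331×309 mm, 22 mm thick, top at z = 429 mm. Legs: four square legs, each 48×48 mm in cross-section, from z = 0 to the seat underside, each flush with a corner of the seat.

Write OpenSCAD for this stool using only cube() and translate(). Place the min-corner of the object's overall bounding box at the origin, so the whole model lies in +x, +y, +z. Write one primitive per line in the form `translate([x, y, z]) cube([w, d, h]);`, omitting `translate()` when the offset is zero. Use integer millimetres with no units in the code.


translate([0, 0, 407]) cube([331, 309, 22]);
cube([48, 48, 407]);
translate([283, 0, 0]) cube([48, 48, 407]);
translate([0, 261, 0]) cube([48, 48, 407]);
translate([283, 261, 0]) cube([48, 48, 407]);


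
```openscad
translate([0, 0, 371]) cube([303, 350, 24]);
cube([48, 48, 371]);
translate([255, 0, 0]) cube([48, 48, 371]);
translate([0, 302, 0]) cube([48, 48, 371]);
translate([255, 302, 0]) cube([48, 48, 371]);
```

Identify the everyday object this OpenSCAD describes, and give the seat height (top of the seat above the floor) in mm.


A stool. The seat height is 395 mm.

A 303×350×24 slab at z = 371 on four corner posts — a stool. The seat top is 371 + 24 = 395 mm.


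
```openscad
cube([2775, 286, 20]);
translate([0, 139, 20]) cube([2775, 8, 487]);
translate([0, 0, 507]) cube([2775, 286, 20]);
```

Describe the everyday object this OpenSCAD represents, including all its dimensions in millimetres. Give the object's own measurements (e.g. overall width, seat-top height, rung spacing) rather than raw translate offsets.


An I-beam lying along x, 2775 mm long. Overall section height 527 mm. Two flanges 286 mm wide (y) and 20 mm thick, one on the floor and one at the top; a web 8 mm thick runs between them, centred on the flange width.


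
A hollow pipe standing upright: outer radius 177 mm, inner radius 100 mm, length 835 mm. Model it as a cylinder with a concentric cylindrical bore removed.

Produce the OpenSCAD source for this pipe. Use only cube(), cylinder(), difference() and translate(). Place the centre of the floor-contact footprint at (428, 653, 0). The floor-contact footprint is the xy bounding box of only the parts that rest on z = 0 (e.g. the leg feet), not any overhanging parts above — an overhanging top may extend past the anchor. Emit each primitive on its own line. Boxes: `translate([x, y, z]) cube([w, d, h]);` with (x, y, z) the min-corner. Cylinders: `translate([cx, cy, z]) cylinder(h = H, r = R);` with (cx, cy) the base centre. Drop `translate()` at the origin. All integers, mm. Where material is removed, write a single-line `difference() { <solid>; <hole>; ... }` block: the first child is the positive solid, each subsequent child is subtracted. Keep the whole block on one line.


difference() { translate([428, 653, 0]) cylinder(h = 835, r = 177); translate([428, 653, 0]) cylinder(h = 835, r = 100); }


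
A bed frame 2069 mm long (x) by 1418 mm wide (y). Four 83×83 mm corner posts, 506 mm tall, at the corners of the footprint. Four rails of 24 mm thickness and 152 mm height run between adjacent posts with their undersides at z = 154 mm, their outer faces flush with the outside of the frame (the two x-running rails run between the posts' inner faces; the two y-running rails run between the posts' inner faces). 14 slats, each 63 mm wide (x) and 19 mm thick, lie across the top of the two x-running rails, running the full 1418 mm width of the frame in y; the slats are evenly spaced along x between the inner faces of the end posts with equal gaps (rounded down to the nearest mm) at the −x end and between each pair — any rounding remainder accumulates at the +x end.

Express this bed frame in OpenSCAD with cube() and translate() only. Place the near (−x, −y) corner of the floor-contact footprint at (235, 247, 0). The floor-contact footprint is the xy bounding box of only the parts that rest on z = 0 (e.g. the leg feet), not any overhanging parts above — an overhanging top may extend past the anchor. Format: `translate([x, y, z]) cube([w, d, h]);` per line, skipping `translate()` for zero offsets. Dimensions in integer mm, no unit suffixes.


translate([235, 247, 0]) cube([83, 83, 506]);
translate([235, 1582, 0]) cube([83, 83, 506]);
translate([2221, 247, 0]) cube([83, 83, 506]);
translate([2221, 1582, 0]) cube([83, 83, 506]);
translate([318, 247, 154]) cube([1903, 24, 152]);
translate([318, 1641, 154]) cube([1903, 24, 152]);
translate([235, 330, 154]) cube([24, 1252, 152]);
translate([2280, 330, 154]) cube([24, 1252, 152]);
translate([386, 247, 306]) cube([63, 1418, 19]);
translate([517, 247, 306]) cube([63, 1418, 19]);
translate([648, 247, 306]) cube([63, 1418, 19]);
translate([779, 247, 306]) cube([63, 1418, 19]);
translate([910, 247, 306]) cube([63, 1418, 19]);
translate([1041, 247, 306]) cube([63, 1418, 19]);
translate([1172, 247, 306]) cube([63, 1418, 19]);
translate([1303, 247, 306]) cube([63, 1418, 19]);
translate([1434, 247, 306]) cube([63, 1418, 19]);
translate([1565, 247, 306]) cube([63, 1418, 19]);
translate([1696, 247, 306]) cube([63, 1418, 19]);
translate([1827, 247, 306]) cube([63, 1418, 19]);
translate([1958, 247, 306]) cube([63, 1418, 19]);
translate([2089, 247, 306]) cube([63, 1418, 19]);


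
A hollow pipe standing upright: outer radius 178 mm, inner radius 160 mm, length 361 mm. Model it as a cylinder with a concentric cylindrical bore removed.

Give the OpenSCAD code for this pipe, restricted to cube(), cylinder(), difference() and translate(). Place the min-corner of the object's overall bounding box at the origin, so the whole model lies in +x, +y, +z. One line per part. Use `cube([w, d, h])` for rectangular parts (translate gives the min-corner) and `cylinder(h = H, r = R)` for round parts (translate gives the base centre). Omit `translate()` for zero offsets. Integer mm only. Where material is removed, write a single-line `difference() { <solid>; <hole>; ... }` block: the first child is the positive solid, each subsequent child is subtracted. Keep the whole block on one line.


difference() { translate([178, 178, 0]) cylinder(h = 361, r = 178); translate([178, 178, 0]) cylinder(h = 361, r = 160); }


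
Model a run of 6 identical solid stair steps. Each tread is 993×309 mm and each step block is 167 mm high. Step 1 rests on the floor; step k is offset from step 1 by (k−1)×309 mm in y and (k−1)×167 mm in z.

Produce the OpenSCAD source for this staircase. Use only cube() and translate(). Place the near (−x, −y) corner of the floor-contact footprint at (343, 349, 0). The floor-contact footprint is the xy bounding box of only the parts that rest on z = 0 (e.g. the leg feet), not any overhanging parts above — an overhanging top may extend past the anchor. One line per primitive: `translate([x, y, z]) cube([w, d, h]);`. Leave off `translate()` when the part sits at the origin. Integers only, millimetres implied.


translate([343, 349, 0]) cube([993, 309, 167]);
translate([343, 658, 167]) cube([993, 309, 167]);
translate([343, 967, 334]) cube([993, 309, 167]);
translate([343, 1276, 501]) cube([993, 309, 167]);
translate([343, 1585, 668]) cube([993, 309, 167]);
translate([343, 1894, 835]) cube([993, 309, 167]);


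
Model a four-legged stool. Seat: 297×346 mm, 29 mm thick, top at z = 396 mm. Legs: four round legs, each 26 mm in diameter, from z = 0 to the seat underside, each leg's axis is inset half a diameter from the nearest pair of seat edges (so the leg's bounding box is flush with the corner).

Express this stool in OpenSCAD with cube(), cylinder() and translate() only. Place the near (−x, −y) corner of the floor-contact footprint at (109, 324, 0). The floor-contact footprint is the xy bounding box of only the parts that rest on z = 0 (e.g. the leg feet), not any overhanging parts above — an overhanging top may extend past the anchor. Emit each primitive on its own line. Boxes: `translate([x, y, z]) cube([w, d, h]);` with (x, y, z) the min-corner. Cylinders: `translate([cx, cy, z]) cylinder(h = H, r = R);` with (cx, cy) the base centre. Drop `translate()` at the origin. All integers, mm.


translate([109, 324, 367]) cube([297, 346, 29]);
translate([122, 337, 0]) cylinder(h = 367, r = 13);
translate([393, 337, 0]) cylinder(h = 367, r = 13);
translate([122, 657, 0]) cylinder(h = 367, r = 13);
translate([393, 657, 0]) cylinder(h = 367, r = 13);


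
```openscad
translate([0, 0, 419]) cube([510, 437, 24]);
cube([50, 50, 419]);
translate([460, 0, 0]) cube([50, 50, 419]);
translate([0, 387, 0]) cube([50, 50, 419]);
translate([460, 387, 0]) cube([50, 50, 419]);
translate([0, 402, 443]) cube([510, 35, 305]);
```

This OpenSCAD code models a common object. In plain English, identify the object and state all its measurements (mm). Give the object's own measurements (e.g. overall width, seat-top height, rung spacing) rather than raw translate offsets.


A chair. The seat is a 510×437×24 mm slab with its top at z = 443 mm, on four 50×50 mm corner legs (flush with the seat edges, standing on z = 0). A flat backrest 35 mm thick, 305 mm tall, spans the full seat width and rises from the seat top along its +y edge, rear face flush with the rear of the seat.


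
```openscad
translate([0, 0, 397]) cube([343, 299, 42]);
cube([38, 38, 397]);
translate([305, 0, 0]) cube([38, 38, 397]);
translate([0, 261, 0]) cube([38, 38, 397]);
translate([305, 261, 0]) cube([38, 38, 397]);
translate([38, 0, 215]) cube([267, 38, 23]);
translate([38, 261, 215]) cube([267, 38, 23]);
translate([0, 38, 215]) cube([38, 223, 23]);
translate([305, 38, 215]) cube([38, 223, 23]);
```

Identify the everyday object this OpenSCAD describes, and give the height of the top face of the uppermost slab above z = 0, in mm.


A stool. The seat height is 439 mm.

A 343×299×42 slab at z = 397 on four corner posts — a stool. The seat top is 397 + 42 = 439 mm.


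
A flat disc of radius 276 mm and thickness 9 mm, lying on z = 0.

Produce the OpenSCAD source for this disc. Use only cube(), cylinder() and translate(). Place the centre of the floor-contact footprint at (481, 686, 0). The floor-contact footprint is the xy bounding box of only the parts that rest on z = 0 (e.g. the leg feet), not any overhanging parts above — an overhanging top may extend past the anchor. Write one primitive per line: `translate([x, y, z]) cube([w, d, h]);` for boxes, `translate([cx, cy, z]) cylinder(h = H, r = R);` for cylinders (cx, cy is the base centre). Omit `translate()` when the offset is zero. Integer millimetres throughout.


translate([481, 686, 0]) cylinder(h = 9, r = 276);


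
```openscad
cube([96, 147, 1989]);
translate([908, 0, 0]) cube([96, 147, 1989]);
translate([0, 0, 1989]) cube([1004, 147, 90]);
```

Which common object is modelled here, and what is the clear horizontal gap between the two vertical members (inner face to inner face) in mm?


A door frame. The clear opening width is 812 mm.

Two 1989 mm tall posts with a header on top — a door frame. The left jamb is 96 mm wide at x = 0; the right jamb starts at x = 908. The clear opening is 908 − 96 = 812 mm.


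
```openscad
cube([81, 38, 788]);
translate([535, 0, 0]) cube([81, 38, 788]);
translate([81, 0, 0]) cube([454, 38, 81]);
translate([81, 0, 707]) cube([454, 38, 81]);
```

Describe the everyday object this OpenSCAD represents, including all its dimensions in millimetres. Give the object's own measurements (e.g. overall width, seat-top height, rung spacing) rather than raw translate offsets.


A rectangular picture frame lying in the x–z plane (depth along y). The opening is 454 mm wide (x) by 626 mm tall (z), surrounded by a border 81 mm wide on all four sides. The frame is 38 mm deep and is made of two full-height vertical stiles with two horizontal rails fitted between them.


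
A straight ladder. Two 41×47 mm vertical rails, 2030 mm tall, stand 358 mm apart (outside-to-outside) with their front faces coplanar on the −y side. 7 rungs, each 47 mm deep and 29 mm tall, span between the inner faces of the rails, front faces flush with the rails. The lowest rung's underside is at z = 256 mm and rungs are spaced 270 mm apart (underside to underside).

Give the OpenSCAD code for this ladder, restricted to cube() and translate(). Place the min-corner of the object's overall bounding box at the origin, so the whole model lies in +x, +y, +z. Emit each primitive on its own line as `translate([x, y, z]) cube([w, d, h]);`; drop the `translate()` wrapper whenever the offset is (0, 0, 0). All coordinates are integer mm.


// rung span = 358 - 2*41 = 276
// rung[k] z = 256 + k*270
cube([41, 47, 2030]);
translate([317, 0, 0]) cube([41, 47, 2030]);
translate([41, 0, 256]) cube([276, 47, 29]);
translate([41, 0, 526]) cube([276, 47, 29]);
translate([41, 0, 796]) cube([276, 47, 29]);
translate([41, 0, 1066]) cube([276, 47, 29]);
translate([41, 0, 1336]) cube([276, 47, 29]);
translate([41, 0, 1606]) cube([276, 47, 29]);
translate([41, 0, 1876]) cube([276, 47, 29]);


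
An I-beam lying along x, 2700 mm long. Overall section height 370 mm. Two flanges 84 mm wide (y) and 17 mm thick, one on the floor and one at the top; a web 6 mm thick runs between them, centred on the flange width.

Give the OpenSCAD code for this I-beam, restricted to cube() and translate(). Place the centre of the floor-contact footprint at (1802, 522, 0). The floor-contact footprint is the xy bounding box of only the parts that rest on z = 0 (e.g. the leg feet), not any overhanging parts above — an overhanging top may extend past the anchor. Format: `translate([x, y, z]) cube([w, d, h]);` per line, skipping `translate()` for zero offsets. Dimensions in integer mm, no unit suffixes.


translate([452, 480, 0]) cube([2700, 84, 17]);
translate([452, 519, 17]) cube([2700, 6, 336]);
translate([452, 480, 353]) cube([2700, 84, 17]);


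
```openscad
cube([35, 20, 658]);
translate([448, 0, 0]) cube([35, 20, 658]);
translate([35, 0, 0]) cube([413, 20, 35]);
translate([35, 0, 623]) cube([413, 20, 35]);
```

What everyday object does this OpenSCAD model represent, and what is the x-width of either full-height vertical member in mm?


A picture frame. The border width is 35 mm.

Four thin pieces enclosing a rectangular opening — a picture frame. The two full-height stiles are 658 mm tall; the top rail sits at z = 623 and is 35 mm tall, so the border above the opening is 658 − 623 = 35 mm, matching the stile x-width.


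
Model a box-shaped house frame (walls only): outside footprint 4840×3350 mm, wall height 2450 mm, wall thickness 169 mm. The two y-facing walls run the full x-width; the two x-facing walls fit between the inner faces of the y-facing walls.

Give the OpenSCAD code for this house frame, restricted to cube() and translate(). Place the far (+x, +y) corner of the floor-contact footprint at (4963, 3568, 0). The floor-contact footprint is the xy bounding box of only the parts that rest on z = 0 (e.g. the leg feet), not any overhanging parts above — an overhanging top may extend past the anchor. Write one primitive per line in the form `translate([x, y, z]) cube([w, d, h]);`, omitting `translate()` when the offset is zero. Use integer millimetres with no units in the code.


translate([123, 218, 0]) cube([4840, 169, 2450]);
translate([123, 3399, 0]) cube([4840, 169, 2450]);
translate([123, 387, 0]) cube([169, 3012, 2450]);
translate([4794, 387, 0]) cube([169, 3012, 2450]);


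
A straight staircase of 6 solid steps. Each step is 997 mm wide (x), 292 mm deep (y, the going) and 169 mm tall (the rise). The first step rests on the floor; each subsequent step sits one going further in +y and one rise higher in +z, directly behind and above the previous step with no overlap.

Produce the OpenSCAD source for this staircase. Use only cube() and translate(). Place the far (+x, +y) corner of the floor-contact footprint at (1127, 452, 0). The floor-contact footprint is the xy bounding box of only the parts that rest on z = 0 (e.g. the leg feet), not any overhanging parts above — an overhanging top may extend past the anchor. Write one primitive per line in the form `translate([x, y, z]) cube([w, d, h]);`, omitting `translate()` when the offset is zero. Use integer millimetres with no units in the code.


translate([130, 160, 0]) cube([997, 292, 169]);
translate([130, 452, 169]) cube([997, 292, 169]);
translate([130, 744, 338]) cube([997, 292, 169]);
translate([130, 1036, 507]) cube([997, 292, 169]);
translate([130, 1328, 676]) cube([997, 292, 169]);
translate([130, 1620, 845]) cube([997, 292, 169]);


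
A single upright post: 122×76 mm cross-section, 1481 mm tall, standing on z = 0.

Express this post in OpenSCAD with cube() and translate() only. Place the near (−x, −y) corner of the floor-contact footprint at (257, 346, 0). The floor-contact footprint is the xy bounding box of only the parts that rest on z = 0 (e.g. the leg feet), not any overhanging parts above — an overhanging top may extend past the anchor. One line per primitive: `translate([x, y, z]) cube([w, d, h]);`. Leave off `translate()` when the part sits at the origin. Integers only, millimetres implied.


translate([257, 346, 0]) cube([122, 76, 1481]);


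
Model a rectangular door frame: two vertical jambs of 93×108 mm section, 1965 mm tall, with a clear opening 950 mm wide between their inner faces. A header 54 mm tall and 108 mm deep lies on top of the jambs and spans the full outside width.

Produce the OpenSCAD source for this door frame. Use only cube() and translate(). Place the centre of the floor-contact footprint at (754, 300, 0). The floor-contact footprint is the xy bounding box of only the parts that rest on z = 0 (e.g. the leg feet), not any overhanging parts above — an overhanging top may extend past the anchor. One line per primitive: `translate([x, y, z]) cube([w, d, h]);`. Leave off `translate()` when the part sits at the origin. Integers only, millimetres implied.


translate([186, 246, 0]) cube([93, 108, 1965]);
translate([1229, 246, 0]) cube([93, 108, 1965]);
translate([186, 246, 1965]) cube([1136, 108, 54]);


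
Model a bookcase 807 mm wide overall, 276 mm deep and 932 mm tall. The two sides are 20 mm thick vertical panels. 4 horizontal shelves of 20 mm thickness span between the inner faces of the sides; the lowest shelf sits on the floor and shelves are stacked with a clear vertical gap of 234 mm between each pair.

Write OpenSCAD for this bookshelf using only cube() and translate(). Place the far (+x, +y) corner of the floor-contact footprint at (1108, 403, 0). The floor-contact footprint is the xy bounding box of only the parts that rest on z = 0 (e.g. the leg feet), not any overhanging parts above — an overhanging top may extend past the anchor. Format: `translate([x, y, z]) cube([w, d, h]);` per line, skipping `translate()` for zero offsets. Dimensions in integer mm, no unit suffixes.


translate([301, 127, 0]) cube([20, 276, 932]);
translate([1088, 127, 0]) cube([20, 276, 932]);
translate([321, 127, 0]) cube([767, 276, 20]);
translate([321, 127, 254]) cube([767, 276, 20]);
translate([321, 127, 508]) cube([767, 276, 20]);
translate([321, 127, 762]) cube([767, 276, 20]);


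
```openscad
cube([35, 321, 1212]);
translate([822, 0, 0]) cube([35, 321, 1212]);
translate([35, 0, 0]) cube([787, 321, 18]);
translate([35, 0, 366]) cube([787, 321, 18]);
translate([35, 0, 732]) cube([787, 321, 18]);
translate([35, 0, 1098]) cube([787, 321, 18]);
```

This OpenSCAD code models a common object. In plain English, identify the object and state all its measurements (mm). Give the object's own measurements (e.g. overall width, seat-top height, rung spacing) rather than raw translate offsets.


An open bookshelf. Two side panels, each 35 mm thick, 321 mm deep and 1212 mm tall, stand 857 mm apart (outside-to-outside). Between them sit 4 shelves, each 18 mm thick and 321 mm deep, spanning the full gap between the sides. The bottom shelf rests on the floor (its underside at z = 0) and the clear gap between one shelf's top and the next shelf's underside is 348 mm.


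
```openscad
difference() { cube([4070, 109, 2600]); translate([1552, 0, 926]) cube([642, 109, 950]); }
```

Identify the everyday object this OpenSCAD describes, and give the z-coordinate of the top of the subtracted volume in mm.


A wall with a window opening. The window head height is 1876 mm.

A wall with a rectangular opening subtracted — a window. Sill at z = 926, opening 950 mm tall, so the head is at 926 + 950 = 1876 mm.


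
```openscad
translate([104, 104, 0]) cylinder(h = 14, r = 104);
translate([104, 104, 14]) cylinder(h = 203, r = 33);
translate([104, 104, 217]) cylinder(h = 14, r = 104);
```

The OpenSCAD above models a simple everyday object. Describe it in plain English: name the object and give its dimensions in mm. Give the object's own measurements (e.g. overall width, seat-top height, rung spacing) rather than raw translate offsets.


A spool: two coaxial disc flanges of radius 104 mm and thickness 14 mm, joined by a core cylinder of radius 33 mm and height 203 mm. The lower flange rests on z = 0 and the three cylinders share a vertical axis.


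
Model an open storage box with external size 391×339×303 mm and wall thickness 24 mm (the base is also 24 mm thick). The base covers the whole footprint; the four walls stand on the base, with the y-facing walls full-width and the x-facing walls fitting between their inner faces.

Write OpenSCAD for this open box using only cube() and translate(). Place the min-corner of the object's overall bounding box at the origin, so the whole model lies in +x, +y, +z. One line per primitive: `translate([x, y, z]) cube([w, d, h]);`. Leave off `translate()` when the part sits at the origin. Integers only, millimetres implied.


cube([391, 339, 24]);
translate([0, 0, 24]) cube([391, 24, 279]);
translate([0, 315, 24]) cube([391, 24, 279]);
translate([0, 24, 24]) cube([24, 291, 279]);
translate([367, 24, 24]) cube([24, 291, 279]);


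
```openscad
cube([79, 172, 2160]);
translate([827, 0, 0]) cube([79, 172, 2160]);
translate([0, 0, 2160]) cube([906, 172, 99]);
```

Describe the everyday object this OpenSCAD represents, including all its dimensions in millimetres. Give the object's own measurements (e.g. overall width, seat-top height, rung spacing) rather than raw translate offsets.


A door frame. The clear opening is 748 mm wide and 2160 mm high. Two 79 mm wide jambs, 172 mm deep, stand either side of the opening from the floor to the top of the opening. A 99 mm thick head sits across the top of both jambs, spanning the full outside width of the frame.


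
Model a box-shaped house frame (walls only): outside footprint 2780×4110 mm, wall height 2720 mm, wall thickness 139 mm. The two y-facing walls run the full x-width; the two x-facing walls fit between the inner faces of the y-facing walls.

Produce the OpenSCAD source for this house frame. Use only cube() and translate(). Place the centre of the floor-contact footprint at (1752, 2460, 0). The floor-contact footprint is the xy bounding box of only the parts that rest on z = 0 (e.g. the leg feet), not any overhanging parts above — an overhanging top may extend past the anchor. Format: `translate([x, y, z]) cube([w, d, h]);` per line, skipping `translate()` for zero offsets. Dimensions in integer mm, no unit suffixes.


translate([362, 405, 0]) cube([2780, 139, 2720]);
translate([362, 4376, 0]) cube([2780, 139, 2720]);
translate([362, 544, 0]) cube([139, 3832, 2720]);
translate([3003, 544, 0]) cube([139, 3832, 2720]);


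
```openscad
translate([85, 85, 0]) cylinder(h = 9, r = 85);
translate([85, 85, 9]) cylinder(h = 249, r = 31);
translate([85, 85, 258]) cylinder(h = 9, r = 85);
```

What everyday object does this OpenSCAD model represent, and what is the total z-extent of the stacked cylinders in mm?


A spool. The overall height is 267 mm.

Three coaxial cylinders, large–small–large — a spool. Two 9 mm flanges and a 249 mm core give 9 + 249 + 9 = 267 mm.


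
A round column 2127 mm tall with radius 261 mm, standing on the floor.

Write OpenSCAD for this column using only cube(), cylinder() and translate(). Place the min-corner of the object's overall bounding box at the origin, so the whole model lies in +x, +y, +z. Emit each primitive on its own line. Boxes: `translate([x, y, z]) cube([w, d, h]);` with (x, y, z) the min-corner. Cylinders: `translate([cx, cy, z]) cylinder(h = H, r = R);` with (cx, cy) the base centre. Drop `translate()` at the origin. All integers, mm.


translate([261, 261, 0]) cylinder(h = 2127, r = 261);


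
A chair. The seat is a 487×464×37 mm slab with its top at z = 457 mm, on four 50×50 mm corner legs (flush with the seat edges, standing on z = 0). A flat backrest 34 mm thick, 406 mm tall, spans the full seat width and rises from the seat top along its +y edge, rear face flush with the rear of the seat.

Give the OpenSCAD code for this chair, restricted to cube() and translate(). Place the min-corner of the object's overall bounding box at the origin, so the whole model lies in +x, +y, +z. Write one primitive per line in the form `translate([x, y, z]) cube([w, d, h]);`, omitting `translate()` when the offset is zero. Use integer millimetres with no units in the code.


translate([0, 0, 420]) cube([487, 464, 37]);
cube([50, 50, 420]);
translate([437, 0, 0]) cube([50, 50, 420]);
translate([0, 414, 0]) cube([50, 50, 420]);
translate([437, 414, 0]) cube([50, 50, 420]);
translate([0, 430, 457]) cube([487, 34, 406]);


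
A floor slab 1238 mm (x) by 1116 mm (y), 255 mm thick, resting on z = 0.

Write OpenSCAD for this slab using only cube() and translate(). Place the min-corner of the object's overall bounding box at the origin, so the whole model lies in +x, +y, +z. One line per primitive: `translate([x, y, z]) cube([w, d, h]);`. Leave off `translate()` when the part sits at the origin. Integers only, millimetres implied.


cube([1238, 1116, 255]);


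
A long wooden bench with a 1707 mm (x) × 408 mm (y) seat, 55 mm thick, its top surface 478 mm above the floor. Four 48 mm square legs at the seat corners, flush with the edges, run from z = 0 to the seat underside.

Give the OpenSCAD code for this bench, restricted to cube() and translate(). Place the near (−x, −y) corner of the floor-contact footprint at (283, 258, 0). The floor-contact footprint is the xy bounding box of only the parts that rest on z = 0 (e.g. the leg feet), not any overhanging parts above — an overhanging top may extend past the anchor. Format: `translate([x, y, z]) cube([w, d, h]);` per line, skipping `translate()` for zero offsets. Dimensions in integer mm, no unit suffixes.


// leg_h = 478 − 55 = 423
translate([283, 258, 423]) cube([1707, 408, 55]);
translate([283, 258, 0]) cube([48, 48, 423]);
translate([283, 618, 0]) cube([48, 48, 423]);
translate([1942, 258, 0]) cube([48, 48, 423]);
translate([1942, 618, 0]) cube([48, 48, 423]);
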